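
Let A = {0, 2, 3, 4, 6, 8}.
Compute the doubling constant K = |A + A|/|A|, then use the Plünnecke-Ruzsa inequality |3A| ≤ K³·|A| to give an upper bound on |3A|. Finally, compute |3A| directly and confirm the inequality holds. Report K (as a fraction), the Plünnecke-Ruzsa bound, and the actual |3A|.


|A| = 6.
Step 1: Compute A + A by enumerating all 36 pairs.
A + A = {0, 2, 3, 4, 5, 6, 7, 8, 9, 10, 11, 12, 14, 16}, so |A + A| = 14.
Step 2: Doubling constant K = |A + A|/|A| = 14/6 = 14/6 ≈ 2.3333.
Step 3: Plünnecke-Ruzsa gives |3A| ≤ K³·|A| = (2.3333)³ · 6 ≈ 76.2222.
Step 4: Compute 3A = A + A + A directly by enumerating all triples (a,b,c) ∈ A³; |3A| = 22.
Step 5: Check 22 ≤ 76.2222? Yes ✓.

K = 14/6, Plünnecke-Ruzsa bound K³|A| ≈ 76.2222, |3A| = 22, inequality holds.


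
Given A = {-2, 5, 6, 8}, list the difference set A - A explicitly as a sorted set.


A - A = {a - a' : a, a' ∈ A}.
Compute a - a' for each ordered pair (a, a'):
a = -2: -2--2=0, -2-5=-7, -2-6=-8, -2-8=-10
a = 5: 5--2=7, 5-5=0, 5-6=-1, 5-8=-3
a = 6: 6--2=8, 6-5=1, 6-6=0, 6-8=-2
a = 8: 8--2=10, 8-5=3, 8-6=2, 8-8=0
Collecting distinct values (and noting 0 appears from a-a):
A - A = {-10, -8, -7, -3, -2, -1, 0, 1, 2, 3, 7, 8, 10}
|A - A| = 13

A - A = {-10, -8, -7, -3, -2, -1, 0, 1, 2, 3, 7, 8, 10}


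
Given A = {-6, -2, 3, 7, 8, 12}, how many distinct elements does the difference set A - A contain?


A - A = {a - a' : a, a' ∈ A}; |A| = 6.
Bounds: 2|A|-1 ≤ |A - A| ≤ |A|² - |A| + 1, i.e. 11 ≤ |A - A| ≤ 31.
Note: 0 ∈ A - A always (from a - a). The set is symmetric: if d ∈ A - A then -d ∈ A - A.
Enumerate nonzero differences d = a - a' with a > a' (then include -d):
Positive differences: {1, 4, 5, 9, 10, 13, 14, 18}
Full difference set: {0} ∪ (positive diffs) ∪ (negative diffs).
|A - A| = 1 + 2·8 = 17 (matches direct enumeration: 17).

|A - A| = 17


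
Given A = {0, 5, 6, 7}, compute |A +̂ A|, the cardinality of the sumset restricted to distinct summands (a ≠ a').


Restricted sumset: A +̂ A = {a + a' : a ∈ A, a' ∈ A, a ≠ a'}.
Equivalently, take A + A and drop any sum 2a that is achievable ONLY as a + a for a ∈ A (i.e. sums representable only with equal summands).
Enumerate pairs (a, a') with a < a' (symmetric, so each unordered pair gives one sum; this covers all a ≠ a'):
  0 + 5 = 5
  0 + 6 = 6
  0 + 7 = 7
  5 + 6 = 11
  5 + 7 = 12
  6 + 7 = 13
Collected distinct sums: {5, 6, 7, 11, 12, 13}
|A +̂ A| = 6
(Reference bound: |A +̂ A| ≥ 2|A| - 3 for |A| ≥ 2, with |A| = 4 giving ≥ 5.)

|A +̂ A| = 6


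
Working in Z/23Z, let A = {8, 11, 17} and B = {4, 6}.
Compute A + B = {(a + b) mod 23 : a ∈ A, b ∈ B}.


Work in Z/23Z: reduce every sum a + b modulo 23.
Enumerate all 6 pairs:
a = 8: 8+4=12, 8+6=14
a = 11: 11+4=15, 11+6=17
a = 17: 17+4=21, 17+6=0
Distinct residues collected: {0, 12, 14, 15, 17, 21}
|A + B| = 6 (out of 23 total residues).

A + B = {0, 12, 14, 15, 17, 21}


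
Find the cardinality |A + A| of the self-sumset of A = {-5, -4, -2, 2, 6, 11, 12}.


A + A = {a + a' : a, a' ∈ A}; |A| = 7.
General bounds: 2|A| - 1 ≤ |A + A| ≤ |A|(|A|+1)/2, i.e. 13 ≤ |A + A| ≤ 28.
Lower bound 2|A|-1 is attained iff A is an arithmetic progression.
Enumerate sums a + a' for a ≤ a' (symmetric, so this suffices):
a = -5: -5+-5=-10, -5+-4=-9, -5+-2=-7, -5+2=-3, -5+6=1, -5+11=6, -5+12=7
a = -4: -4+-4=-8, -4+-2=-6, -4+2=-2, -4+6=2, -4+11=7, -4+12=8
a = -2: -2+-2=-4, -2+2=0, -2+6=4, -2+11=9, -2+12=10
a = 2: 2+2=4, 2+6=8, 2+11=13, 2+12=14
a = 6: 6+6=12, 6+11=17, 6+12=18
a = 11: 11+11=22, 11+12=23
a = 12: 12+12=24
Distinct sums: {-10, -9, -8, -7, -6, -4, -3, -2, 0, 1, 2, 4, 6, 7, 8, 9, 10, 12, 13, 14, 17, 18, 22, 23, 24}
|A + A| = 25

|A + A| = 25


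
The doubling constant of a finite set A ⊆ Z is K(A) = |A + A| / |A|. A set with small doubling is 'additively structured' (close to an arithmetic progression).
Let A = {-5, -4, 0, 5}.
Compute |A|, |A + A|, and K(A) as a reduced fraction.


|A| = 4.
Compute A + A by enumerating all 16 pairs.
A + A = {-10, -9, -8, -5, -4, 0, 1, 5, 10}, so |A + A| = 9.
K = |A + A| / |A| = 9/4 (already in lowest terms) ≈ 2.2500.
Reference: AP of size 4 gives K = 7/4 ≈ 1.7500; a fully generic set of size 4 gives K ≈ 2.5000.

|A| = 4, |A + A| = 9, K = 9/4.


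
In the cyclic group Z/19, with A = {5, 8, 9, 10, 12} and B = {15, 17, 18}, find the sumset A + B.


Work in Z/19Z: reduce every sum a + b modulo 19.
Enumerate all 15 pairs:
a = 5: 5+15=1, 5+17=3, 5+18=4
a = 8: 8+15=4, 8+17=6, 8+18=7
a = 9: 9+15=5, 9+17=7, 9+18=8
a = 10: 10+15=6, 10+17=8, 10+18=9
a = 12: 12+15=8, 12+17=10, 12+18=11
Distinct residues collected: {1, 3, 4, 5, 6, 7, 8, 9, 10, 11}
|A + B| = 10 (out of 19 total residues).

A + B = {1, 3, 4, 5, 6, 7, 8, 9, 10, 11}


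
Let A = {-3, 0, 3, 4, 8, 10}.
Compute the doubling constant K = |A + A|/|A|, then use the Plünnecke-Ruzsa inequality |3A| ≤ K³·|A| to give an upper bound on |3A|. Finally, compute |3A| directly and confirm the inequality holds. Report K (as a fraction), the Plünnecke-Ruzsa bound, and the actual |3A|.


|A| = 6.
Step 1: Compute A + A by enumerating all 36 pairs.
A + A = {-6, -3, 0, 1, 3, 4, 5, 6, 7, 8, 10, 11, 12, 13, 14, 16, 18, 20}, so |A + A| = 18.
Step 2: Doubling constant K = |A + A|/|A| = 18/6 = 18/6 ≈ 3.0000.
Step 3: Plünnecke-Ruzsa gives |3A| ≤ K³·|A| = (3.0000)³ · 6 ≈ 162.0000.
Step 4: Compute 3A = A + A + A directly by enumerating all triples (a,b,c) ∈ A³; |3A| = 32.
Step 5: Check 32 ≤ 162.0000? Yes ✓.

K = 18/6, Plünnecke-Ruzsa bound K³|A| ≈ 162.0000, |3A| = 32, inequality holds.


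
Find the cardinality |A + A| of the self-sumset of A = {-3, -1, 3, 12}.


A + A = {a + a' : a, a' ∈ A}; |A| = 4.
General bounds: 2|A| - 1 ≤ |A + A| ≤ |A|(|A|+1)/2, i.e. 7 ≤ |A + A| ≤ 10.
Lower bound 2|A|-1 is attained iff A is an arithmetic progression.
Enumerate sums a + a' for a ≤ a' (symmetric, so this suffices):
a = -3: -3+-3=-6, -3+-1=-4, -3+3=0, -3+12=9
a = -1: -1+-1=-2, -1+3=2, -1+12=11
a = 3: 3+3=6, 3+12=15
a = 12: 12+12=24
Distinct sums: {-6, -4, -2, 0, 2, 6, 9, 11, 15, 24}
|A + A| = 10

|A + A| = 10


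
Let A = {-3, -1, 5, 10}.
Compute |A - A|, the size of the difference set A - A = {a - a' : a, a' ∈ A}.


A - A = {a - a' : a, a' ∈ A}; |A| = 4.
Bounds: 2|A|-1 ≤ |A - A| ≤ |A|² - |A| + 1, i.e. 7 ≤ |A - A| ≤ 13.
Note: 0 ∈ A - A always (from a - a). The set is symmetric: if d ∈ A - A then -d ∈ A - A.
Enumerate nonzero differences d = a - a' with a > a' (then include -d):
Positive differences: {2, 5, 6, 8, 11, 13}
Full difference set: {0} ∪ (positive diffs) ∪ (negative diffs).
|A - A| = 1 + 2·6 = 13 (matches direct enumeration: 13).

|A - A| = 13


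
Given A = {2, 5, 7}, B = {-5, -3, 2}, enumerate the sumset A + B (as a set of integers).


A + B = {a + b : a ∈ A, b ∈ B}.
Enumerate all |A|·|B| = 3·3 = 9 pairs (a, b) and collect distinct sums.
a = 2: 2+-5=-3, 2+-3=-1, 2+2=4
a = 5: 5+-5=0, 5+-3=2, 5+2=7
a = 7: 7+-5=2, 7+-3=4, 7+2=9
Collecting distinct sums: A + B = {-3, -1, 0, 2, 4, 7, 9}
|A + B| = 7

A + B = {-3, -1, 0, 2, 4, 7, 9}


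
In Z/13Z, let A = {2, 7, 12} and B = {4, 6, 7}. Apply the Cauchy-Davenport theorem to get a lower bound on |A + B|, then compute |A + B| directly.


Cauchy-Davenport: |A + B| ≥ min(p, |A| + |B| - 1) for A, B nonempty in Z/pZ.
|A| = 3, |B| = 3, p = 13.
CD lower bound = min(13, 3 + 3 - 1) = min(13, 5) = 5.
Compute A + B mod 13 directly:
a = 2: 2+4=6, 2+6=8, 2+7=9
a = 7: 7+4=11, 7+6=0, 7+7=1
a = 12: 12+4=3, 12+6=5, 12+7=6
A + B = {0, 1, 3, 5, 6, 8, 9, 11}, so |A + B| = 8.
Verify: 8 ≥ 5? Yes ✓.

CD lower bound = 5, actual |A + B| = 8.


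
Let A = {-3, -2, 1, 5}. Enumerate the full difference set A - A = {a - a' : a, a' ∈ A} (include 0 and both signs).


A - A = {a - a' : a, a' ∈ A}.
Compute a - a' for each ordered pair (a, a'):
a = -3: -3--3=0, -3--2=-1, -3-1=-4, -3-5=-8
a = -2: -2--3=1, -2--2=0, -2-1=-3, -2-5=-7
a = 1: 1--3=4, 1--2=3, 1-1=0, 1-5=-4
a = 5: 5--3=8, 5--2=7, 5-1=4, 5-5=0
Collecting distinct values (and noting 0 appears from a-a):
A - A = {-8, -7, -4, -3, -1, 0, 1, 3, 4, 7, 8}
|A - A| = 11

A - A = {-8, -7, -4, -3, -1, 0, 1, 3, 4, 7, 8}


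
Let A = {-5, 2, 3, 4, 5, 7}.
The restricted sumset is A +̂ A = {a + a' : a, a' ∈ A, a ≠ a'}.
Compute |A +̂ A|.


Restricted sumset: A +̂ A = {a + a' : a ∈ A, a' ∈ A, a ≠ a'}.
Equivalently, take A + A and drop any sum 2a that is achievable ONLY as a + a for a ∈ A (i.e. sums representable only with equal summands).
Enumerate pairs (a, a') with a < a' (symmetric, so each unordered pair gives one sum; this covers all a ≠ a'):
  -5 + 2 = -3
  -5 + 3 = -2
  -5 + 4 = -1
  -5 + 5 = 0
  -5 + 7 = 2
  2 + 3 = 5
  2 + 4 = 6
  2 + 5 = 7
  2 + 7 = 9
  3 + 4 = 7
  3 + 5 = 8
  3 + 7 = 10
  4 + 5 = 9
  4 + 7 = 11
  5 + 7 = 12
Collected distinct sums: {-3, -2, -1, 0, 2, 5, 6, 7, 8, 9, 10, 11, 12}
|A +̂ A| = 13
(Reference bound: |A +̂ A| ≥ 2|A| - 3 for |A| ≥ 2, with |A| = 6 giving ≥ 9.)

|A +̂ A| = 13


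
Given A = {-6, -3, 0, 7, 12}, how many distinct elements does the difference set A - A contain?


A - A = {a - a' : a, a' ∈ A}; |A| = 5.
Bounds: 2|A|-1 ≤ |A - A| ≤ |A|² - |A| + 1, i.e. 9 ≤ |A - A| ≤ 21.
Note: 0 ∈ A - A always (from a - a). The set is symmetric: if d ∈ A - A then -d ∈ A - A.
Enumerate nonzero differences d = a - a' with a > a' (then include -d):
Positive differences: {3, 5, 6, 7, 10, 12, 13, 15, 18}
Full difference set: {0} ∪ (positive diffs) ∪ (negative diffs).
|A - A| = 1 + 2·9 = 19 (matches direct enumeration: 19).

|A - A| = 19


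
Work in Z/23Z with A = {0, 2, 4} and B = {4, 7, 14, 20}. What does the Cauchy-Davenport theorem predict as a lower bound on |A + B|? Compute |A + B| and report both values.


Cauchy-Davenport: |A + B| ≥ min(p, |A| + |B| - 1) for A, B nonempty in Z/pZ.
|A| = 3, |B| = 4, p = 23.
CD lower bound = min(23, 3 + 4 - 1) = min(23, 6) = 6.
Compute A + B mod 23 directly:
a = 0: 0+4=4, 0+7=7, 0+14=14, 0+20=20
a = 2: 2+4=6, 2+7=9, 2+14=16, 2+20=22
a = 4: 4+4=8, 4+7=11, 4+14=18, 4+20=1
A + B = {1, 4, 6, 7, 8, 9, 11, 14, 16, 18, 20, 22}, so |A + B| = 12.
Verify: 12 ≥ 6? Yes ✓.

CD lower bound = 6, actual |A + B| = 12.


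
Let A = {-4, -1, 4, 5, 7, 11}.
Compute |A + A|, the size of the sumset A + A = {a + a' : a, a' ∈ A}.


A + A = {a + a' : a, a' ∈ A}; |A| = 6.
General bounds: 2|A| - 1 ≤ |A + A| ≤ |A|(|A|+1)/2, i.e. 11 ≤ |A + A| ≤ 21.
Lower bound 2|A|-1 is attained iff A is an arithmetic progression.
Enumerate sums a + a' for a ≤ a' (symmetric, so this suffices):
a = -4: -4+-4=-8, -4+-1=-5, -4+4=0, -4+5=1, -4+7=3, -4+11=7
a = -1: -1+-1=-2, -1+4=3, -1+5=4, -1+7=6, -1+11=10
a = 4: 4+4=8, 4+5=9, 4+7=11, 4+11=15
a = 5: 5+5=10, 5+7=12, 5+11=16
a = 7: 7+7=14, 7+11=18
a = 11: 11+11=22
Distinct sums: {-8, -5, -2, 0, 1, 3, 4, 6, 7, 8, 9, 10, 11, 12, 14, 15, 16, 18, 22}
|A + A| = 19

|A + A| = 19


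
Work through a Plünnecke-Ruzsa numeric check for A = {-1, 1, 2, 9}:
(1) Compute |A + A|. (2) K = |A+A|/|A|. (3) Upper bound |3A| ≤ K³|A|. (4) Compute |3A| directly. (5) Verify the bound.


|A| = 4.
Step 1: Compute A + A by enumerating all 16 pairs.
A + A = {-2, 0, 1, 2, 3, 4, 8, 10, 11, 18}, so |A + A| = 10.
Step 2: Doubling constant K = |A + A|/|A| = 10/4 = 10/4 ≈ 2.5000.
Step 3: Plünnecke-Ruzsa gives |3A| ≤ K³·|A| = (2.5000)³ · 4 ≈ 62.5000.
Step 4: Compute 3A = A + A + A directly by enumerating all triples (a,b,c) ∈ A³; |3A| = 19.
Step 5: Check 19 ≤ 62.5000? Yes ✓.

K = 10/4, Plünnecke-Ruzsa bound K³|A| ≈ 62.5000, |3A| = 19, inequality holds.


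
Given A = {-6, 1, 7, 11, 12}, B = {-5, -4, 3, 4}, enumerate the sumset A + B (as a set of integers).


A + B = {a + b : a ∈ A, b ∈ B}.
Enumerate all |A|·|B| = 5·4 = 20 pairs (a, b) and collect distinct sums.
a = -6: -6+-5=-11, -6+-4=-10, -6+3=-3, -6+4=-2
a = 1: 1+-5=-4, 1+-4=-3, 1+3=4, 1+4=5
a = 7: 7+-5=2, 7+-4=3, 7+3=10, 7+4=11
a = 11: 11+-5=6, 11+-4=7, 11+3=14, 11+4=15
a = 12: 12+-5=7, 12+-4=8, 12+3=15, 12+4=16
Collecting distinct sums: A + B = {-11, -10, -4, -3, -2, 2, 3, 4, 5, 6, 7, 8, 10, 11, 14, 15, 16}
|A + B| = 17

A + B = {-11, -10, -4, -3, -2, 2, 3, 4, 5, 6, 7, 8, 10, 11, 14, 15, 16}


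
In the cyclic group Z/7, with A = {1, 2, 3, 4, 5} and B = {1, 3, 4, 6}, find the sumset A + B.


Work in Z/7Z: reduce every sum a + b modulo 7.
Enumerate all 20 pairs:
a = 1: 1+1=2, 1+3=4, 1+4=5, 1+6=0
a = 2: 2+1=3, 2+3=5, 2+4=6, 2+6=1
a = 3: 3+1=4, 3+3=6, 3+4=0, 3+6=2
a = 4: 4+1=5, 4+3=0, 4+4=1, 4+6=3
a = 5: 5+1=6, 5+3=1, 5+4=2, 5+6=4
Distinct residues collected: {0, 1, 2, 3, 4, 5, 6}
|A + B| = 7 (out of 7 total residues).

A + B = {0, 1, 2, 3, 4, 5, 6}


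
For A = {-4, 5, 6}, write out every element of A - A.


A - A = {a - a' : a, a' ∈ A}.
Compute a - a' for each ordered pair (a, a'):
a = -4: -4--4=0, -4-5=-9, -4-6=-10
a = 5: 5--4=9, 5-5=0, 5-6=-1
a = 6: 6--4=10, 6-5=1, 6-6=0
Collecting distinct values (and noting 0 appears from a-a):
A - A = {-10, -9, -1, 0, 1, 9, 10}
|A - A| = 7

A - A = {-10, -9, -1, 0, 1, 9, 10}


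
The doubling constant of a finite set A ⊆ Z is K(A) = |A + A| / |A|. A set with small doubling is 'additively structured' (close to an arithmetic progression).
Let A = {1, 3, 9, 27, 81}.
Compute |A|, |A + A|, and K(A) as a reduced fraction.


|A| = 5.
Compute A + A by enumerating all 25 pairs.
A + A = {2, 4, 6, 10, 12, 18, 28, 30, 36, 54, 82, 84, 90, 108, 162}, so |A + A| = 15.
K = |A + A| / |A| = 15/5 = 3/1 ≈ 3.0000.
Reference: AP of size 5 gives K = 9/5 ≈ 1.8000; a fully generic set of size 5 gives K ≈ 3.0000.

|A| = 5, |A + A| = 15, K = 15/5 = 3/1.


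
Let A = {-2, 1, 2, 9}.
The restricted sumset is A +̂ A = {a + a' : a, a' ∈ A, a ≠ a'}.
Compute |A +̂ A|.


Restricted sumset: A +̂ A = {a + a' : a ∈ A, a' ∈ A, a ≠ a'}.
Equivalently, take A + A and drop any sum 2a that is achievable ONLY as a + a for a ∈ A (i.e. sums representable only with equal summands).
Enumerate pairs (a, a') with a < a' (symmetric, so each unordered pair gives one sum; this covers all a ≠ a'):
  -2 + 1 = -1
  -2 + 2 = 0
  -2 + 9 = 7
  1 + 2 = 3
  1 + 9 = 10
  2 + 9 = 11
Collected distinct sums: {-1, 0, 3, 7, 10, 11}
|A +̂ A| = 6
(Reference bound: |A +̂ A| ≥ 2|A| - 3 for |A| ≥ 2, with |A| = 4 giving ≥ 5.)

|A +̂ A| = 6


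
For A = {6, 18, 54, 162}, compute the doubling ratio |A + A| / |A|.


|A| = 4.
Compute A + A by enumerating all 16 pairs.
A + A = {12, 24, 36, 60, 72, 108, 168, 180, 216, 324}, so |A + A| = 10.
K = |A + A| / |A| = 10/4 = 5/2 ≈ 2.5000.
Reference: AP of size 4 gives K = 7/4 ≈ 1.7500; a fully generic set of size 4 gives K ≈ 2.5000.

|A| = 4, |A + A| = 10, K = 10/4 = 5/2.


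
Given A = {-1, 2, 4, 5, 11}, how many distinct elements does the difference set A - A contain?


A - A = {a - a' : a, a' ∈ A}; |A| = 5.
Bounds: 2|A|-1 ≤ |A - A| ≤ |A|² - |A| + 1, i.e. 9 ≤ |A - A| ≤ 21.
Note: 0 ∈ A - A always (from a - a). The set is symmetric: if d ∈ A - A then -d ∈ A - A.
Enumerate nonzero differences d = a - a' with a > a' (then include -d):
Positive differences: {1, 2, 3, 5, 6, 7, 9, 12}
Full difference set: {0} ∪ (positive diffs) ∪ (negative diffs).
|A - A| = 1 + 2·8 = 17 (matches direct enumeration: 17).

|A - A| = 17


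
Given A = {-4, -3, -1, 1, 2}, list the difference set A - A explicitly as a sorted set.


A - A = {a - a' : a, a' ∈ A}.
Compute a - a' for each ordered pair (a, a'):
a = -4: -4--4=0, -4--3=-1, -4--1=-3, -4-1=-5, -4-2=-6
a = -3: -3--4=1, -3--3=0, -3--1=-2, -3-1=-4, -3-2=-5
a = -1: -1--4=3, -1--3=2, -1--1=0, -1-1=-2, -1-2=-3
a = 1: 1--4=5, 1--3=4, 1--1=2, 1-1=0, 1-2=-1
a = 2: 2--4=6, 2--3=5, 2--1=3, 2-1=1, 2-2=0
Collecting distinct values (and noting 0 appears from a-a):
A - A = {-6, -5, -4, -3, -2, -1, 0, 1, 2, 3, 4, 5, 6}
|A - A| = 13

A - A = {-6, -5, -4, -3, -2, -1, 0, 1, 2, 3, 4, 5, 6}


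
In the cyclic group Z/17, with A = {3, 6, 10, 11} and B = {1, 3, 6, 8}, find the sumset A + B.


Work in Z/17Z: reduce every sum a + b modulo 17.
Enumerate all 16 pairs:
a = 3: 3+1=4, 3+3=6, 3+6=9, 3+8=11
a = 6: 6+1=7, 6+3=9, 6+6=12, 6+8=14
a = 10: 10+1=11, 10+3=13, 10+6=16, 10+8=1
a = 11: 11+1=12, 11+3=14, 11+6=0, 11+8=2
Distinct residues collected: {0, 1, 2, 4, 6, 7, 9, 11, 12, 13, 14, 16}
|A + B| = 12 (out of 17 total residues).

A + B = {0, 1, 2, 4, 6, 7, 9, 11, 12, 13, 14, 16}


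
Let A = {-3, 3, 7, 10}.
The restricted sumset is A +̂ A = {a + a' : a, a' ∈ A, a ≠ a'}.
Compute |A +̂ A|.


Restricted sumset: A +̂ A = {a + a' : a ∈ A, a' ∈ A, a ≠ a'}.
Equivalently, take A + A and drop any sum 2a that is achievable ONLY as a + a for a ∈ A (i.e. sums representable only with equal summands).
Enumerate pairs (a, a') with a < a' (symmetric, so each unordered pair gives one sum; this covers all a ≠ a'):
  -3 + 3 = 0
  -3 + 7 = 4
  -3 + 10 = 7
  3 + 7 = 10
  3 + 10 = 13
  7 + 10 = 17
Collected distinct sums: {0, 4, 7, 10, 13, 17}
|A +̂ A| = 6
(Reference bound: |A +̂ A| ≥ 2|A| - 3 for |A| ≥ 2, with |A| = 4 giving ≥ 5.)

|A +̂ A| = 6


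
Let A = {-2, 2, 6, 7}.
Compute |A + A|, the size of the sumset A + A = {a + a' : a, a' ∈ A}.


A + A = {a + a' : a, a' ∈ A}; |A| = 4.
General bounds: 2|A| - 1 ≤ |A + A| ≤ |A|(|A|+1)/2, i.e. 7 ≤ |A + A| ≤ 10.
Lower bound 2|A|-1 is attained iff A is an arithmetic progression.
Enumerate sums a + a' for a ≤ a' (symmetric, so this suffices):
a = -2: -2+-2=-4, -2+2=0, -2+6=4, -2+7=5
a = 2: 2+2=4, 2+6=8, 2+7=9
a = 6: 6+6=12, 6+7=13
a = 7: 7+7=14
Distinct sums: {-4, 0, 4, 5, 8, 9, 12, 13, 14}
|A + A| = 9

|A + A| = 9


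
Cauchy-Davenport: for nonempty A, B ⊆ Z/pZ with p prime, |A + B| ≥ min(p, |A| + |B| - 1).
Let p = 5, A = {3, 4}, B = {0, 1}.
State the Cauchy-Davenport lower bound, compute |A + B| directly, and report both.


Cauchy-Davenport: |A + B| ≥ min(p, |A| + |B| - 1) for A, B nonempty in Z/pZ.
|A| = 2, |B| = 2, p = 5.
CD lower bound = min(5, 2 + 2 - 1) = min(5, 3) = 3.
Compute A + B mod 5 directly:
a = 3: 3+0=3, 3+1=4
a = 4: 4+0=4, 4+1=0
A + B = {0, 3, 4}, so |A + B| = 3.
Verify: 3 ≥ 3? Yes ✓.

CD lower bound = 3, actual |A + B| = 3.


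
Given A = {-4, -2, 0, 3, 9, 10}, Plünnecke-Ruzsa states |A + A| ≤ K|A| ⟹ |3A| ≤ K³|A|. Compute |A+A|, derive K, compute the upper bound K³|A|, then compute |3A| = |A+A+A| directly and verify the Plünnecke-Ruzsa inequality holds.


|A| = 6.
Step 1: Compute A + A by enumerating all 36 pairs.
A + A = {-8, -6, -4, -2, -1, 0, 1, 3, 5, 6, 7, 8, 9, 10, 12, 13, 18, 19, 20}, so |A + A| = 19.
Step 2: Doubling constant K = |A + A|/|A| = 19/6 = 19/6 ≈ 3.1667.
Step 3: Plünnecke-Ruzsa gives |3A| ≤ K³·|A| = (3.1667)³ · 6 ≈ 190.5278.
Step 4: Compute 3A = A + A + A directly by enumerating all triples (a,b,c) ∈ A³; |3A| = 37.
Step 5: Check 37 ≤ 190.5278? Yes ✓.

K = 19/6, Plünnecke-Ruzsa bound K³|A| ≈ 190.5278, |3A| = 37, inequality holds.


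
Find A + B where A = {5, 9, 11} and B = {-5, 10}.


A + B = {a + b : a ∈ A, b ∈ B}.
Enumerate all |A|·|B| = 3·2 = 6 pairs (a, b) and collect distinct sums.
a = 5: 5+-5=0, 5+10=15
a = 9: 9+-5=4, 9+10=19
a = 11: 11+-5=6, 11+10=21
Collecting distinct sums: A + B = {0, 4, 6, 15, 19, 21}
|A + B| = 6

A + B = {0, 4, 6, 15, 19, 21}


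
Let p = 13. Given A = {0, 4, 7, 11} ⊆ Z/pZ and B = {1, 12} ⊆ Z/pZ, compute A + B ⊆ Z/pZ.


Work in Z/13Z: reduce every sum a + b modulo 13.
Enumerate all 8 pairs:
a = 0: 0+1=1, 0+12=12
a = 4: 4+1=5, 4+12=3
a = 7: 7+1=8, 7+12=6
a = 11: 11+1=12, 11+12=10
Distinct residues collected: {1, 3, 5, 6, 8, 10, 12}
|A + B| = 7 (out of 13 total residues).

A + B = {1, 3, 5, 6, 8, 10, 12}


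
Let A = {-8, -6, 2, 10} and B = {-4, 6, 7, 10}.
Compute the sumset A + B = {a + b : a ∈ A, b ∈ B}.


A + B = {a + b : a ∈ A, b ∈ B}.
Enumerate all |A|·|B| = 4·4 = 16 pairs (a, b) and collect distinct sums.
a = -8: -8+-4=-12, -8+6=-2, -8+7=-1, -8+10=2
a = -6: -6+-4=-10, -6+6=0, -6+7=1, -6+10=4
a = 2: 2+-4=-2, 2+6=8, 2+7=9, 2+10=12
a = 10: 10+-4=6, 10+6=16, 10+7=17, 10+10=20
Collecting distinct sums: A + B = {-12, -10, -2, -1, 0, 1, 2, 4, 6, 8, 9, 12, 16, 17, 20}
|A + B| = 15

A + B = {-12, -10, -2, -1, 0, 1, 2, 4, 6, 8, 9, 12, 16, 17, 20}


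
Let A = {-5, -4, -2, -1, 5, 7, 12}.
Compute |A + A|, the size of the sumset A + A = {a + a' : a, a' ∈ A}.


A + A = {a + a' : a, a' ∈ A}; |A| = 7.
General bounds: 2|A| - 1 ≤ |A + A| ≤ |A|(|A|+1)/2, i.e. 13 ≤ |A + A| ≤ 28.
Lower bound 2|A|-1 is attained iff A is an arithmetic progression.
Enumerate sums a + a' for a ≤ a' (symmetric, so this suffices):
a = -5: -5+-5=-10, -5+-4=-9, -5+-2=-7, -5+-1=-6, -5+5=0, -5+7=2, -5+12=7
a = -4: -4+-4=-8, -4+-2=-6, -4+-1=-5, -4+5=1, -4+7=3, -4+12=8
a = -2: -2+-2=-4, -2+-1=-3, -2+5=3, -2+7=5, -2+12=10
a = -1: -1+-1=-2, -1+5=4, -1+7=6, -1+12=11
a = 5: 5+5=10, 5+7=12, 5+12=17
a = 7: 7+7=14, 7+12=19
a = 12: 12+12=24
Distinct sums: {-10, -9, -8, -7, -6, -5, -4, -3, -2, 0, 1, 2, 3, 4, 5, 6, 7, 8, 10, 11, 12, 14, 17, 19, 24}
|A + A| = 25

|A + A| = 25


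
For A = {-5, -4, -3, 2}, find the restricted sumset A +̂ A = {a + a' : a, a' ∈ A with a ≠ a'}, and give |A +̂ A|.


Restricted sumset: A +̂ A = {a + a' : a ∈ A, a' ∈ A, a ≠ a'}.
Equivalently, take A + A and drop any sum 2a that is achievable ONLY as a + a for a ∈ A (i.e. sums representable only with equal summands).
Enumerate pairs (a, a') with a < a' (symmetric, so each unordered pair gives one sum; this covers all a ≠ a'):
  -5 + -4 = -9
  -5 + -3 = -8
  -5 + 2 = -3
  -4 + -3 = -7
  -4 + 2 = -2
  -3 + 2 = -1
Collected distinct sums: {-9, -8, -7, -3, -2, -1}
|A +̂ A| = 6
(Reference bound: |A +̂ A| ≥ 2|A| - 3 for |A| ≥ 2, with |A| = 4 giving ≥ 5.)

|A +̂ A| = 6


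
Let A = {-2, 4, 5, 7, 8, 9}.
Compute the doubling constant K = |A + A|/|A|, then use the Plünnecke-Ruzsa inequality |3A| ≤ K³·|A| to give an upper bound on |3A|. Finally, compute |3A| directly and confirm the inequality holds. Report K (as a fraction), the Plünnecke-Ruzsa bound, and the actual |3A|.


|A| = 6.
Step 1: Compute A + A by enumerating all 36 pairs.
A + A = {-4, 2, 3, 5, 6, 7, 8, 9, 10, 11, 12, 13, 14, 15, 16, 17, 18}, so |A + A| = 17.
Step 2: Doubling constant K = |A + A|/|A| = 17/6 = 17/6 ≈ 2.8333.
Step 3: Plünnecke-Ruzsa gives |3A| ≤ K³·|A| = (2.8333)³ · 6 ≈ 136.4722.
Step 4: Compute 3A = A + A + A directly by enumerating all triples (a,b,c) ∈ A³; |3A| = 28.
Step 5: Check 28 ≤ 136.4722? Yes ✓.

K = 17/6, Plünnecke-Ruzsa bound K³|A| ≈ 136.4722, |3A| = 28, inequality holds.


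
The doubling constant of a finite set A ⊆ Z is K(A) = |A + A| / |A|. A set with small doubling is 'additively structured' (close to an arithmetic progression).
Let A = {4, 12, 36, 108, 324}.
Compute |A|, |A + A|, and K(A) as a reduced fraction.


|A| = 5.
Compute A + A by enumerating all 25 pairs.
A + A = {8, 16, 24, 40, 48, 72, 112, 120, 144, 216, 328, 336, 360, 432, 648}, so |A + A| = 15.
K = |A + A| / |A| = 15/5 = 3/1 ≈ 3.0000.
Reference: AP of size 5 gives K = 9/5 ≈ 1.8000; a fully generic set of size 5 gives K ≈ 3.0000.

|A| = 5, |A + A| = 15, K = 15/5 = 3/1.


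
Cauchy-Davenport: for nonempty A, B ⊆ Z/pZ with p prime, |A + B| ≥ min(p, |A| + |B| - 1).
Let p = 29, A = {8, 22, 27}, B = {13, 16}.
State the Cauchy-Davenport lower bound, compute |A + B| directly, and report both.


Cauchy-Davenport: |A + B| ≥ min(p, |A| + |B| - 1) for A, B nonempty in Z/pZ.
|A| = 3, |B| = 2, p = 29.
CD lower bound = min(29, 3 + 2 - 1) = min(29, 4) = 4.
Compute A + B mod 29 directly:
a = 8: 8+13=21, 8+16=24
a = 22: 22+13=6, 22+16=9
a = 27: 27+13=11, 27+16=14
A + B = {6, 9, 11, 14, 21, 24}, so |A + B| = 6.
Verify: 6 ≥ 4? Yes ✓.

CD lower bound = 4, actual |A + B| = 6.


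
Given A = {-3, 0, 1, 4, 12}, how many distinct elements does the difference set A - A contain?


A - A = {a - a' : a, a' ∈ A}; |A| = 5.
Bounds: 2|A|-1 ≤ |A - A| ≤ |A|² - |A| + 1, i.e. 9 ≤ |A - A| ≤ 21.
Note: 0 ∈ A - A always (from a - a). The set is symmetric: if d ∈ A - A then -d ∈ A - A.
Enumerate nonzero differences d = a - a' with a > a' (then include -d):
Positive differences: {1, 3, 4, 7, 8, 11, 12, 15}
Full difference set: {0} ∪ (positive diffs) ∪ (negative diffs).
|A - A| = 1 + 2·8 = 17 (matches direct enumeration: 17).

|A - A| = 17


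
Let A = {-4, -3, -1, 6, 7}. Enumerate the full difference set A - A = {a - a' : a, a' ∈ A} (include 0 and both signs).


A - A = {a - a' : a, a' ∈ A}.
Compute a - a' for each ordered pair (a, a'):
a = -4: -4--4=0, -4--3=-1, -4--1=-3, -4-6=-10, -4-7=-11
a = -3: -3--4=1, -3--3=0, -3--1=-2, -3-6=-9, -3-7=-10
a = -1: -1--4=3, -1--3=2, -1--1=0, -1-6=-7, -1-7=-8
a = 6: 6--4=10, 6--3=9, 6--1=7, 6-6=0, 6-7=-1
a = 7: 7--4=11, 7--3=10, 7--1=8, 7-6=1, 7-7=0
Collecting distinct values (and noting 0 appears from a-a):
A - A = {-11, -10, -9, -8, -7, -3, -2, -1, 0, 1, 2, 3, 7, 8, 9, 10, 11}
|A - A| = 17

A - A = {-11, -10, -9, -8, -7, -3, -2, -1, 0, 1, 2, 3, 7, 8, 9, 10, 11}


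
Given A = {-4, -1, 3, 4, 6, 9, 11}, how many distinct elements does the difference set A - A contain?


A - A = {a - a' : a, a' ∈ A}; |A| = 7.
Bounds: 2|A|-1 ≤ |A - A| ≤ |A|² - |A| + 1, i.e. 13 ≤ |A - A| ≤ 43.
Note: 0 ∈ A - A always (from a - a). The set is symmetric: if d ∈ A - A then -d ∈ A - A.
Enumerate nonzero differences d = a - a' with a > a' (then include -d):
Positive differences: {1, 2, 3, 4, 5, 6, 7, 8, 10, 12, 13, 15}
Full difference set: {0} ∪ (positive diffs) ∪ (negative diffs).
|A - A| = 1 + 2·12 = 25 (matches direct enumeration: 25).

|A - A| = 25


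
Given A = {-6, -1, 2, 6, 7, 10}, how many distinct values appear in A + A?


A + A = {a + a' : a, a' ∈ A}; |A| = 6.
General bounds: 2|A| - 1 ≤ |A + A| ≤ |A|(|A|+1)/2, i.e. 11 ≤ |A + A| ≤ 21.
Lower bound 2|A|-1 is attained iff A is an arithmetic progression.
Enumerate sums a + a' for a ≤ a' (symmetric, so this suffices):
a = -6: -6+-6=-12, -6+-1=-7, -6+2=-4, -6+6=0, -6+7=1, -6+10=4
a = -1: -1+-1=-2, -1+2=1, -1+6=5, -1+7=6, -1+10=9
a = 2: 2+2=4, 2+6=8, 2+7=9, 2+10=12
a = 6: 6+6=12, 6+7=13, 6+10=16
a = 7: 7+7=14, 7+10=17
a = 10: 10+10=20
Distinct sums: {-12, -7, -4, -2, 0, 1, 4, 5, 6, 8, 9, 12, 13, 14, 16, 17, 20}
|A + A| = 17

|A + A| = 17


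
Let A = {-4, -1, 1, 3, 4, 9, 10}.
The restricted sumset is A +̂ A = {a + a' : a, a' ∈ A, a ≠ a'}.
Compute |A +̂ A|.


Restricted sumset: A +̂ A = {a + a' : a ∈ A, a' ∈ A, a ≠ a'}.
Equivalently, take A + A and drop any sum 2a that is achievable ONLY as a + a for a ∈ A (i.e. sums representable only with equal summands).
Enumerate pairs (a, a') with a < a' (symmetric, so each unordered pair gives one sum; this covers all a ≠ a'):
  -4 + -1 = -5
  -4 + 1 = -3
  -4 + 3 = -1
  -4 + 4 = 0
  -4 + 9 = 5
  -4 + 10 = 6
  -1 + 1 = 0
  -1 + 3 = 2
  -1 + 4 = 3
  -1 + 9 = 8
  -1 + 10 = 9
  1 + 3 = 4
  1 + 4 = 5
  1 + 9 = 10
  1 + 10 = 11
  3 + 4 = 7
  3 + 9 = 12
  3 + 10 = 13
  4 + 9 = 13
  4 + 10 = 14
  9 + 10 = 19
Collected distinct sums: {-5, -3, -1, 0, 2, 3, 4, 5, 6, 7, 8, 9, 10, 11, 12, 13, 14, 19}
|A +̂ A| = 18
(Reference bound: |A +̂ A| ≥ 2|A| - 3 for |A| ≥ 2, with |A| = 7 giving ≥ 11.)

|A +̂ A| = 18


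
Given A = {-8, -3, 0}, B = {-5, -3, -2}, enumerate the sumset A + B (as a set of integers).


A + B = {a + b : a ∈ A, b ∈ B}.
Enumerate all |A|·|B| = 3·3 = 9 pairs (a, b) and collect distinct sums.
a = -8: -8+-5=-13, -8+-3=-11, -8+-2=-10
a = -3: -3+-5=-8, -3+-3=-6, -3+-2=-5
a = 0: 0+-5=-5, 0+-3=-3, 0+-2=-2
Collecting distinct sums: A + B = {-13, -11, -10, -8, -6, -5, -3, -2}
|A + B| = 8

A + B = {-13, -11, -10, -8, -6, -5, -3, -2}


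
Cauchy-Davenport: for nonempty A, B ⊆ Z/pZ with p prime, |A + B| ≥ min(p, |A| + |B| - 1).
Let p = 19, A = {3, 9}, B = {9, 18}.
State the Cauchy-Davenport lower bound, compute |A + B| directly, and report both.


Cauchy-Davenport: |A + B| ≥ min(p, |A| + |B| - 1) for A, B nonempty in Z/pZ.
|A| = 2, |B| = 2, p = 19.
CD lower bound = min(19, 2 + 2 - 1) = min(19, 3) = 3.
Compute A + B mod 19 directly:
a = 3: 3+9=12, 3+18=2
a = 9: 9+9=18, 9+18=8
A + B = {2, 8, 12, 18}, so |A + B| = 4.
Verify: 4 ≥ 3? Yes ✓.

CD lower bound = 3, actual |A + B| = 4.


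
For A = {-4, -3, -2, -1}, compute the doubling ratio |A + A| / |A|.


|A| = 4.
Compute A + A by enumerating all 16 pairs.
A + A = {-8, -7, -6, -5, -4, -3, -2}, so |A + A| = 7.
K = |A + A| / |A| = 7/4 (already in lowest terms) ≈ 1.7500.
Reference: AP of size 4 gives K = 7/4 ≈ 1.7500; a fully generic set of size 4 gives K ≈ 2.5000.

|A| = 4, |A + A| = 7, K = 7/4.


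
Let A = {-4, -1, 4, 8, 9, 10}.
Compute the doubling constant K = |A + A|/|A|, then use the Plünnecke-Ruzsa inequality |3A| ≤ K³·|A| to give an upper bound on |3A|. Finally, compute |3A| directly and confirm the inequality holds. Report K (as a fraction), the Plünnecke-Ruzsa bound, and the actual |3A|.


|A| = 6.
Step 1: Compute A + A by enumerating all 36 pairs.
A + A = {-8, -5, -2, 0, 3, 4, 5, 6, 7, 8, 9, 12, 13, 14, 16, 17, 18, 19, 20}, so |A + A| = 19.
Step 2: Doubling constant K = |A + A|/|A| = 19/6 = 19/6 ≈ 3.1667.
Step 3: Plünnecke-Ruzsa gives |3A| ≤ K³·|A| = (3.1667)³ · 6 ≈ 190.5278.
Step 4: Compute 3A = A + A + A directly by enumerating all triples (a,b,c) ∈ A³; |3A| = 37.
Step 5: Check 37 ≤ 190.5278? Yes ✓.

K = 19/6, Plünnecke-Ruzsa bound K³|A| ≈ 190.5278, |3A| = 37, inequality holds.


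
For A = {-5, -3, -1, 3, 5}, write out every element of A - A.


A - A = {a - a' : a, a' ∈ A}.
Compute a - a' for each ordered pair (a, a'):
a = -5: -5--5=0, -5--3=-2, -5--1=-4, -5-3=-8, -5-5=-10
a = -3: -3--5=2, -3--3=0, -3--1=-2, -3-3=-6, -3-5=-8
a = -1: -1--5=4, -1--3=2, -1--1=0, -1-3=-4, -1-5=-6
a = 3: 3--5=8, 3--3=6, 3--1=4, 3-3=0, 3-5=-2
a = 5: 5--5=10, 5--3=8, 5--1=6, 5-3=2, 5-5=0
Collecting distinct values (and noting 0 appears from a-a):
A - A = {-10, -8, -6, -4, -2, 0, 2, 4, 6, 8, 10}
|A - A| = 11

A - A = {-10, -8, -6, -4, -2, 0, 2, 4, 6, 8, 10}


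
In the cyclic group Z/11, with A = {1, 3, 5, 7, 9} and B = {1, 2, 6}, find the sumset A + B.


Work in Z/11Z: reduce every sum a + b modulo 11.
Enumerate all 15 pairs:
a = 1: 1+1=2, 1+2=3, 1+6=7
a = 3: 3+1=4, 3+2=5, 3+6=9
a = 5: 5+1=6, 5+2=7, 5+6=0
a = 7: 7+1=8, 7+2=9, 7+6=2
a = 9: 9+1=10, 9+2=0, 9+6=4
Distinct residues collected: {0, 2, 3, 4, 5, 6, 7, 8, 9, 10}
|A + B| = 10 (out of 11 total residues).

A + B = {0, 2, 3, 4, 5, 6, 7, 8, 9, 10}


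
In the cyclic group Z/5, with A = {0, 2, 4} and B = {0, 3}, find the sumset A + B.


Work in Z/5Z: reduce every sum a + b modulo 5.
Enumerate all 6 pairs:
a = 0: 0+0=0, 0+3=3
a = 2: 2+0=2, 2+3=0
a = 4: 4+0=4, 4+3=2
Distinct residues collected: {0, 2, 3, 4}
|A + B| = 4 (out of 5 total residues).

A + B = {0, 2, 3, 4}


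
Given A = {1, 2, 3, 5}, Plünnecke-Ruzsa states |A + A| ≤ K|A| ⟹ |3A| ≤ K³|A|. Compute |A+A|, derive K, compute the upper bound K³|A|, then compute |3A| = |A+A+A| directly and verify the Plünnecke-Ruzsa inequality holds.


|A| = 4.
Step 1: Compute A + A by enumerating all 16 pairs.
A + A = {2, 3, 4, 5, 6, 7, 8, 10}, so |A + A| = 8.
Step 2: Doubling constant K = |A + A|/|A| = 8/4 = 8/4 ≈ 2.0000.
Step 3: Plünnecke-Ruzsa gives |3A| ≤ K³·|A| = (2.0000)³ · 4 ≈ 32.0000.
Step 4: Compute 3A = A + A + A directly by enumerating all triples (a,b,c) ∈ A³; |3A| = 12.
Step 5: Check 12 ≤ 32.0000? Yes ✓.

K = 8/4, Plünnecke-Ruzsa bound K³|A| ≈ 32.0000, |3A| = 12, inequality holds.


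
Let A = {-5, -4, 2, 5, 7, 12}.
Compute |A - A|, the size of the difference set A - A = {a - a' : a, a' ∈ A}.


A - A = {a - a' : a, a' ∈ A}; |A| = 6.
Bounds: 2|A|-1 ≤ |A - A| ≤ |A|² - |A| + 1, i.e. 11 ≤ |A - A| ≤ 31.
Note: 0 ∈ A - A always (from a - a). The set is symmetric: if d ∈ A - A then -d ∈ A - A.
Enumerate nonzero differences d = a - a' with a > a' (then include -d):
Positive differences: {1, 2, 3, 5, 6, 7, 9, 10, 11, 12, 16, 17}
Full difference set: {0} ∪ (positive diffs) ∪ (negative diffs).
|A - A| = 1 + 2·12 = 25 (matches direct enumeration: 25).

|A - A| = 25


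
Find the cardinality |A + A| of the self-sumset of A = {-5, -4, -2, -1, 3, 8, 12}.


A + A = {a + a' : a, a' ∈ A}; |A| = 7.
General bounds: 2|A| - 1 ≤ |A + A| ≤ |A|(|A|+1)/2, i.e. 13 ≤ |A + A| ≤ 28.
Lower bound 2|A|-1 is attained iff A is an arithmetic progression.
Enumerate sums a + a' for a ≤ a' (symmetric, so this suffices):
a = -5: -5+-5=-10, -5+-4=-9, -5+-2=-7, -5+-1=-6, -5+3=-2, -5+8=3, -5+12=7
a = -4: -4+-4=-8, -4+-2=-6, -4+-1=-5, -4+3=-1, -4+8=4, -4+12=8
a = -2: -2+-2=-4, -2+-1=-3, -2+3=1, -2+8=6, -2+12=10
a = -1: -1+-1=-2, -1+3=2, -1+8=7, -1+12=11
a = 3: 3+3=6, 3+8=11, 3+12=15
a = 8: 8+8=16, 8+12=20
a = 12: 12+12=24
Distinct sums: {-10, -9, -8, -7, -6, -5, -4, -3, -2, -1, 1, 2, 3, 4, 6, 7, 8, 10, 11, 15, 16, 20, 24}
|A + A| = 23

|A + A| = 23


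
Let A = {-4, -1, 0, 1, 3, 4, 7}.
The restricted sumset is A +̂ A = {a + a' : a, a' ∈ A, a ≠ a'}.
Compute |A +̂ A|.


Restricted sumset: A +̂ A = {a + a' : a ∈ A, a' ∈ A, a ≠ a'}.
Equivalently, take A + A and drop any sum 2a that is achievable ONLY as a + a for a ∈ A (i.e. sums representable only with equal summands).
Enumerate pairs (a, a') with a < a' (symmetric, so each unordered pair gives one sum; this covers all a ≠ a'):
  -4 + -1 = -5
  -4 + 0 = -4
  -4 + 1 = -3
  -4 + 3 = -1
  -4 + 4 = 0
  -4 + 7 = 3
  -1 + 0 = -1
  -1 + 1 = 0
  -1 + 3 = 2
  -1 + 4 = 3
  -1 + 7 = 6
  0 + 1 = 1
  0 + 3 = 3
  0 + 4 = 4
  0 + 7 = 7
  1 + 3 = 4
  1 + 4 = 5
  1 + 7 = 8
  3 + 4 = 7
  3 + 7 = 10
  4 + 7 = 11
Collected distinct sums: {-5, -4, -3, -1, 0, 1, 2, 3, 4, 5, 6, 7, 8, 10, 11}
|A +̂ A| = 15
(Reference bound: |A +̂ A| ≥ 2|A| - 3 for |A| ≥ 2, with |A| = 7 giving ≥ 11.)

|A +̂ A| = 15


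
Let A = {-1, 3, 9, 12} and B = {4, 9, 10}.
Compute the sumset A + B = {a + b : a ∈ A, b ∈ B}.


A + B = {a + b : a ∈ A, b ∈ B}.
Enumerate all |A|·|B| = 4·3 = 12 pairs (a, b) and collect distinct sums.
a = -1: -1+4=3, -1+9=8, -1+10=9
a = 3: 3+4=7, 3+9=12, 3+10=13
a = 9: 9+4=13, 9+9=18, 9+10=19
a = 12: 12+4=16, 12+9=21, 12+10=22
Collecting distinct sums: A + B = {3, 7, 8, 9, 12, 13, 16, 18, 19, 21, 22}
|A + B| = 11

A + B = {3, 7, 8, 9, 12, 13, 16, 18, 19, 21, 22}


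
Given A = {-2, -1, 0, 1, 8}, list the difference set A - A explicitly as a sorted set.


A - A = {a - a' : a, a' ∈ A}.
Compute a - a' for each ordered pair (a, a'):
a = -2: -2--2=0, -2--1=-1, -2-0=-2, -2-1=-3, -2-8=-10
a = -1: -1--2=1, -1--1=0, -1-0=-1, -1-1=-2, -1-8=-9
a = 0: 0--2=2, 0--1=1, 0-0=0, 0-1=-1, 0-8=-8
a = 1: 1--2=3, 1--1=2, 1-0=1, 1-1=0, 1-8=-7
a = 8: 8--2=10, 8--1=9, 8-0=8, 8-1=7, 8-8=0
Collecting distinct values (and noting 0 appears from a-a):
A - A = {-10, -9, -8, -7, -3, -2, -1, 0, 1, 2, 3, 7, 8, 9, 10}
|A - A| = 15

A - A = {-10, -9, -8, -7, -3, -2, -1, 0, 1, 2, 3, 7, 8, 9, 10}


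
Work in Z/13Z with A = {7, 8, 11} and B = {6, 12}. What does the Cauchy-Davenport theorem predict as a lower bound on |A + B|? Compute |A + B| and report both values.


Cauchy-Davenport: |A + B| ≥ min(p, |A| + |B| - 1) for A, B nonempty in Z/pZ.
|A| = 3, |B| = 2, p = 13.
CD lower bound = min(13, 3 + 2 - 1) = min(13, 4) = 4.
Compute A + B mod 13 directly:
a = 7: 7+6=0, 7+12=6
a = 8: 8+6=1, 8+12=7
a = 11: 11+6=4, 11+12=10
A + B = {0, 1, 4, 6, 7, 10}, so |A + B| = 6.
Verify: 6 ≥ 4? Yes ✓.

CD lower bound = 4, actual |A + B| = 6.


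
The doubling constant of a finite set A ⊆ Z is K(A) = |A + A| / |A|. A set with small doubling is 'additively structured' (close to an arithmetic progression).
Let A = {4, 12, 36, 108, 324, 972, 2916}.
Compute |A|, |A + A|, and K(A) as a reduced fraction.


|A| = 7.
Compute A + A by enumerating all 49 pairs.
A + A = {8, 16, 24, 40, 48, 72, 112, 120, 144, 216, 328, 336, 360, 432, 648, 976, 984, 1008, 1080, 1296, 1944, 2920, 2928, 2952, 3024, 3240, 3888, 5832}, so |A + A| = 28.
K = |A + A| / |A| = 28/7 = 4/1 ≈ 4.0000.
Reference: AP of size 7 gives K = 13/7 ≈ 1.8571; a fully generic set of size 7 gives K ≈ 4.0000.

|A| = 7, |A + A| = 28, K = 28/7 = 4/1.


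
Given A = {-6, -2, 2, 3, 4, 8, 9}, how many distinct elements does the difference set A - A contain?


A - A = {a - a' : a, a' ∈ A}; |A| = 7.
Bounds: 2|A|-1 ≤ |A - A| ≤ |A|² - |A| + 1, i.e. 13 ≤ |A - A| ≤ 43.
Note: 0 ∈ A - A always (from a - a). The set is symmetric: if d ∈ A - A then -d ∈ A - A.
Enumerate nonzero differences d = a - a' with a > a' (then include -d):
Positive differences: {1, 2, 4, 5, 6, 7, 8, 9, 10, 11, 14, 15}
Full difference set: {0} ∪ (positive diffs) ∪ (negative diffs).
|A - A| = 1 + 2·12 = 25 (matches direct enumeration: 25).

|A - A| = 25


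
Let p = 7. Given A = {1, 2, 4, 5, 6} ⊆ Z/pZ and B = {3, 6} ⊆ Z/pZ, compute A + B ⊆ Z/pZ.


Work in Z/7Z: reduce every sum a + b modulo 7.
Enumerate all 10 pairs:
a = 1: 1+3=4, 1+6=0
a = 2: 2+3=5, 2+6=1
a = 4: 4+3=0, 4+6=3
a = 5: 5+3=1, 5+6=4
a = 6: 6+3=2, 6+6=5
Distinct residues collected: {0, 1, 2, 3, 4, 5}
|A + B| = 6 (out of 7 total residues).

A + B = {0, 1, 2, 3, 4, 5}


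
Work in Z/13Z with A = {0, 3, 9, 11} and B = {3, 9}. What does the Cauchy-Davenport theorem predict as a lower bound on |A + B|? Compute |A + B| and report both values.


Cauchy-Davenport: |A + B| ≥ min(p, |A| + |B| - 1) for A, B nonempty in Z/pZ.
|A| = 4, |B| = 2, p = 13.
CD lower bound = min(13, 4 + 2 - 1) = min(13, 5) = 5.
Compute A + B mod 13 directly:
a = 0: 0+3=3, 0+9=9
a = 3: 3+3=6, 3+9=12
a = 9: 9+3=12, 9+9=5
a = 11: 11+3=1, 11+9=7
A + B = {1, 3, 5, 6, 7, 9, 12}, so |A + B| = 7.
Verify: 7 ≥ 5? Yes ✓.

CD lower bound = 5, actual |A + B| = 7.


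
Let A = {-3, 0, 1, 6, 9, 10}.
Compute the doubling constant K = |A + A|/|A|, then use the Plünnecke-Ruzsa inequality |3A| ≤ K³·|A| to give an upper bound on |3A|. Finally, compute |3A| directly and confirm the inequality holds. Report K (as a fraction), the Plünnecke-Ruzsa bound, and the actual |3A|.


|A| = 6.
Step 1: Compute A + A by enumerating all 36 pairs.
A + A = {-6, -3, -2, 0, 1, 2, 3, 6, 7, 9, 10, 11, 12, 15, 16, 18, 19, 20}, so |A + A| = 18.
Step 2: Doubling constant K = |A + A|/|A| = 18/6 = 18/6 ≈ 3.0000.
Step 3: Plünnecke-Ruzsa gives |3A| ≤ K³·|A| = (3.0000)³ · 6 ≈ 162.0000.
Step 4: Compute 3A = A + A + A directly by enumerating all triples (a,b,c) ∈ A³; |3A| = 34.
Step 5: Check 34 ≤ 162.0000? Yes ✓.

K = 18/6, Plünnecke-Ruzsa bound K³|A| ≈ 162.0000, |3A| = 34, inequality holds.


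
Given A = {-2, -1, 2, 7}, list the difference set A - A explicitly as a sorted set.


A - A = {a - a' : a, a' ∈ A}.
Compute a - a' for each ordered pair (a, a'):
a = -2: -2--2=0, -2--1=-1, -2-2=-4, -2-7=-9
a = -1: -1--2=1, -1--1=0, -1-2=-3, -1-7=-8
a = 2: 2--2=4, 2--1=3, 2-2=0, 2-7=-5
a = 7: 7--2=9, 7--1=8, 7-2=5, 7-7=0
Collecting distinct values (and noting 0 appears from a-a):
A - A = {-9, -8, -5, -4, -3, -1, 0, 1, 3, 4, 5, 8, 9}
|A - A| = 13

A - A = {-9, -8, -5, -4, -3, -1, 0, 1, 3, 4, 5, 8, 9}


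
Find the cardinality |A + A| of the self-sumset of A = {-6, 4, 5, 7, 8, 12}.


A + A = {a + a' : a, a' ∈ A}; |A| = 6.
General bounds: 2|A| - 1 ≤ |A + A| ≤ |A|(|A|+1)/2, i.e. 11 ≤ |A + A| ≤ 21.
Lower bound 2|A|-1 is attained iff A is an arithmetic progression.
Enumerate sums a + a' for a ≤ a' (symmetric, so this suffices):
a = -6: -6+-6=-12, -6+4=-2, -6+5=-1, -6+7=1, -6+8=2, -6+12=6
a = 4: 4+4=8, 4+5=9, 4+7=11, 4+8=12, 4+12=16
a = 5: 5+5=10, 5+7=12, 5+8=13, 5+12=17
a = 7: 7+7=14, 7+8=15, 7+12=19
a = 8: 8+8=16, 8+12=20
a = 12: 12+12=24
Distinct sums: {-12, -2, -1, 1, 2, 6, 8, 9, 10, 11, 12, 13, 14, 15, 16, 17, 19, 20, 24}
|A + A| = 19

|A + A| = 19


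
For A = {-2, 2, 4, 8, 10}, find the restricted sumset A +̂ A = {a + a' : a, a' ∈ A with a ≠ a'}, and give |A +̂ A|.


Restricted sumset: A +̂ A = {a + a' : a ∈ A, a' ∈ A, a ≠ a'}.
Equivalently, take A + A and drop any sum 2a that is achievable ONLY as a + a for a ∈ A (i.e. sums representable only with equal summands).
Enumerate pairs (a, a') with a < a' (symmetric, so each unordered pair gives one sum; this covers all a ≠ a'):
  -2 + 2 = 0
  -2 + 4 = 2
  -2 + 8 = 6
  -2 + 10 = 8
  2 + 4 = 6
  2 + 8 = 10
  2 + 10 = 12
  4 + 8 = 12
  4 + 10 = 14
  8 + 10 = 18
Collected distinct sums: {0, 2, 6, 8, 10, 12, 14, 18}
|A +̂ A| = 8
(Reference bound: |A +̂ A| ≥ 2|A| - 3 for |A| ≥ 2, with |A| = 5 giving ≥ 7.)

|A +̂ A| = 8
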